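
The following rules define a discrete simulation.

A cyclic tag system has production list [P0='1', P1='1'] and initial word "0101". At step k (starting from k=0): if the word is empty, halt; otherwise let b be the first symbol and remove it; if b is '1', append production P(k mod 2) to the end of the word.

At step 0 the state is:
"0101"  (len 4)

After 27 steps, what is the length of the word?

[0] "0101"  (len 4)
[1] "101"  (len 3)
[2] "011"  (len 3)
[3] "11"  (len 2)
[4] "11"  (len 2)
[5] "11"  (len 2)
[6] "11"  (len 2)
[7] "11"  (len 2)
[8] "11"  (len 2)
[9] "11"  (len 2)
[10] "11"  (len 2)
[11] "11"  (len 2)
[12] "11"  (len 2)
[13] "11"  (len 2)
[14] "11"  (len 2)
[15] "11"  (len 2)
[16] "11"  (len 2)
[17] "11"  (len 2)
[18] "11"  (len 2)
[19] "11"  (len 2)
[20] "11"  (len 2)
[21] "11"  (len 2)
[22] "11"  (len 2)
[23] "11"  (len 2)
[24] "11"  (len 2)
[25] "11"  (len 2)
[26] "11"  (len 2)
[27] "11"  (len 2)

2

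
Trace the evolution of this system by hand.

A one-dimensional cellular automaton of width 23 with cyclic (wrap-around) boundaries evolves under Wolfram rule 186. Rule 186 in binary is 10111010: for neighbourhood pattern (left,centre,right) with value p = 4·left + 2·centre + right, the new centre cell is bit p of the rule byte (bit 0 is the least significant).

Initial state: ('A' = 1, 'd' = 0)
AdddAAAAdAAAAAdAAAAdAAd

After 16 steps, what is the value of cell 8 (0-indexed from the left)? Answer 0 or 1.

0

[0] AdddAAAAdAAAAAdAAAAdAAd
[1] dAdAAAAdAAAAAdAAAAdAAdA
[2] AdAAAAdAAAAAdAAAAdAAdAd
[3] dAAAAdAAAAAdAAAAdAAdAdA
[4] AAAAdAAAAAdAAAAdAAdAdAd
[5] AAAdAAAAAdAAAAdAAdAdAdA
[6] AAdAAAAAdAAAAdAAdAdAdAA
[7] AdAAAAAdAAAAdAAdAdAdAAA
[8] dAAAAAdAAAAdAAdAdAdAAAA
[9] AAAAAdAAAAdAAdAdAdAAAAd
[10] AAAAdAAAAdAAdAdAdAAAAdA
[11] AAAdAAAAdAAdAdAdAAAAdAA
[12] AAdAAAAdAAdAdAdAAAAdAAA
[13] AdAAAAdAAdAdAdAAAAdAAAA
[14] dAAAAdAAdAdAdAAAAdAAAAA
[15] AAAAdAAdAdAdAAAAdAAAAAd
[16] AAAdAAdAdAdAAAAdAAAAAdA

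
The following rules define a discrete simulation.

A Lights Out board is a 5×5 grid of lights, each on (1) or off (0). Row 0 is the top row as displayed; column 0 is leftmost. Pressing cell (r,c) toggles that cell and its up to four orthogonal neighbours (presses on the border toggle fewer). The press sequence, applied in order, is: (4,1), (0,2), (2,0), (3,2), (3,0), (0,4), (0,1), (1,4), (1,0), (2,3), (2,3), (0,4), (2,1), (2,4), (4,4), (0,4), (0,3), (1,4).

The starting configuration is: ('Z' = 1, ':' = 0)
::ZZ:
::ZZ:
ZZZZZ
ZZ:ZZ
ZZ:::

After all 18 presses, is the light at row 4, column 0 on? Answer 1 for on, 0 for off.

step 0: ::ZZ:
::ZZ:
ZZZZZ
ZZ:ZZ
ZZ:::
step 1: ::ZZ:
::ZZ:
ZZZZZ
Z::ZZ
::Z::
step 2: :Z:::
:::Z:
ZZZZZ
Z::ZZ
::Z::
step 3: :Z:::
Z::Z:
::ZZZ
:::ZZ
::Z::
step 4: :Z:::
Z::Z:
:::ZZ
:ZZ:Z
:::::
step 5: :Z:::
Z::Z:
Z::ZZ
Z:Z:Z
Z::::
step 6: :Z:ZZ
Z::ZZ
Z::ZZ
Z:Z:Z
Z::::
step 7: Z:ZZZ
ZZ:ZZ
Z::ZZ
Z:Z:Z
Z::::
step 8: Z:ZZ:
ZZ:::
Z::Z:
Z:Z:Z
Z::::
step 9: ::ZZ:
:::::
:::Z:
Z:Z:Z
Z::::
step 10: ::ZZ:
:::Z:
::Z:Z
Z:ZZZ
Z::::
step 11: ::ZZ:
:::::
:::Z:
Z:Z:Z
Z::::
step 12: ::Z:Z
::::Z
:::Z:
Z:Z:Z
Z::::
step 13: ::Z:Z
:Z::Z
ZZZZ:
ZZZ:Z
Z::::
step 14: ::Z:Z
:Z:::
ZZZ:Z
ZZZ::
Z::::
step 15: ::Z:Z
:Z:::
ZZZ:Z
ZZZ:Z
Z::ZZ
step 16: ::ZZ:
:Z::Z
ZZZ:Z
ZZZ:Z
Z::ZZ
step 17: ::::Z
:Z:ZZ
ZZZ:Z
ZZZ:Z
Z::ZZ
step 18: :::::
:Z:::
ZZZ::
ZZZ:Z
Z::ZZ

1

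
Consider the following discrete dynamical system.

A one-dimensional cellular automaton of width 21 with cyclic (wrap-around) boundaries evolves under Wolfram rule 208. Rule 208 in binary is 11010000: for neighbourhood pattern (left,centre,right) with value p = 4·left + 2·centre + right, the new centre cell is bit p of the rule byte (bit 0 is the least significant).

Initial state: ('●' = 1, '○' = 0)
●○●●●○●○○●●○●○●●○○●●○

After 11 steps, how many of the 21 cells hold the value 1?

7

gen 0: ●○●●●○●○○●●○●○●●○○●●○
gen 1: ○○○●●○○●○○●○○○○●●○○●○
gen 2: ○○○○●●○○●○○●○○○○●●○○●
gen 3: ●○○○○●●○○●○○●○○○○●●○○
gen 4: ○●○○○○●●○○●○○●○○○○●●○
gen 5: ○○●○○○○●●○○●○○●○○○○●●
gen 6: ●○○●○○○○●●○○●○○●○○○○●
gen 7: ●●○○●○○○○●●○○●○○●○○○○
gen 8: ○●●○○●○○○○●●○○●○○●○○○
gen 9: ○○●●○○●○○○○●●○○●○○●○○
gen 10: ○○○●●○○●○○○○●●○○●○○●○
gen 11: ○○○○●●○○●○○○○●●○○●○○●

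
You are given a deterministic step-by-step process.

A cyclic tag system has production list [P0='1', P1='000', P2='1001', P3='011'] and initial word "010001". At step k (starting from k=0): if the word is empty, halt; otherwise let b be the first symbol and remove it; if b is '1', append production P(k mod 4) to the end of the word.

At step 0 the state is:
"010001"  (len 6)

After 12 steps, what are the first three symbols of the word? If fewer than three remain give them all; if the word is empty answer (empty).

(empty)

gen 0: "010001"  (len 6)
gen 1: "10001"  (len 5)
gen 2: "0001000"  (len 7)
gen 3: "001000"  (len 6)
gen 4: "01000"  (len 5)
gen 5: "1000"  (len 4)
gen 6: "000000"  (len 6)
gen 7: "00000"  (len 5)
gen 8: "0000"  (len 4)
gen 9: "000"  (len 3)
gen 10: "00"  (len 2)
gen 11: "0"  (len 1)
gen 12: (halted — word empty)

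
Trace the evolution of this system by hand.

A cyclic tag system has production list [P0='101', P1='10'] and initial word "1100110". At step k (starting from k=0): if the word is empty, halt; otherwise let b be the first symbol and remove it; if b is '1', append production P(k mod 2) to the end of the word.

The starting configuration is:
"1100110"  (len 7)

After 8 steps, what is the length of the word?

gen 0: "1100110"  (len 7)
gen 1: "100110101"  (len 9)
gen 2: "0011010110"  (len 10)
gen 3: "011010110"  (len 9)
gen 4: "11010110"  (len 8)
gen 5: "1010110101"  (len 10)
gen 6: "01011010110"  (len 11)
gen 7: "1011010110"  (len 10)
gen 8: "01101011010"  (len 11)

11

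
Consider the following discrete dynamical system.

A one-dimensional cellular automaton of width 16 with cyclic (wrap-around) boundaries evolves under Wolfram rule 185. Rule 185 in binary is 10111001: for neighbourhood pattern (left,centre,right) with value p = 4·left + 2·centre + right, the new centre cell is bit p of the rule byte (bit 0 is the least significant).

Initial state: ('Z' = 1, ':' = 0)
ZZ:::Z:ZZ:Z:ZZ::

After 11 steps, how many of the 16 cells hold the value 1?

t=0: ZZ:::Z:ZZ:Z:ZZ::
t=1: Z:ZZ::ZZ:Z:ZZ:Z:
t=2: :ZZ:Z:Z:Z:ZZ:Z:Z
t=3: ZZ:Z:Z:Z:ZZ:Z:Z:
t=4: Z:Z:Z:Z:ZZ:Z:Z:Z
t=5: :Z:Z:Z:ZZ:Z:Z:ZZ
t=6: Z:Z:Z:ZZ:Z:Z:ZZ:
t=7: :Z:Z:ZZ:Z:Z:ZZ:Z
t=8: Z:Z:ZZ:Z:Z:ZZ:Z:
t=9: :Z:ZZ:Z:Z:ZZ:Z:Z
t=10: Z:ZZ:Z:Z:ZZ:Z:Z:
t=11: :ZZ:Z:Z:ZZ:Z:Z:Z

9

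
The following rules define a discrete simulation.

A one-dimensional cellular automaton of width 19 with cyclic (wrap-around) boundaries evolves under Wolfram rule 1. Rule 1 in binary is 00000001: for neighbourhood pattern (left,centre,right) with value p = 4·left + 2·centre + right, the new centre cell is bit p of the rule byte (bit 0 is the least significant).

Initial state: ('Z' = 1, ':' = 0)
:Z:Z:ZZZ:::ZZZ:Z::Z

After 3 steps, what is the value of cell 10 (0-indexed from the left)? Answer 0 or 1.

step 0: :Z:Z:ZZZ:::ZZZ:Z::Z
step 1: :::::::::Z:::::::::
step 2: ZZZZZZZZ:::ZZZZZZZZ
step 3: :::::::::Z:::::::::

0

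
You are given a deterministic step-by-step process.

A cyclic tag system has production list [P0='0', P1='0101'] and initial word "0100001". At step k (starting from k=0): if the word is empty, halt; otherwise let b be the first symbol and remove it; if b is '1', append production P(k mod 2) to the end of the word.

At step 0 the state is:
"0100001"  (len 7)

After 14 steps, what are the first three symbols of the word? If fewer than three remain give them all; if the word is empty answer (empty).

t=0: "0100001"  (len 7)
t=1: "100001"  (len 6)
t=2: "000010101"  (len 9)
t=3: "00010101"  (len 8)
t=4: "0010101"  (len 7)
t=5: "010101"  (len 6)
t=6: "10101"  (len 5)
t=7: "01010"  (len 5)
t=8: "1010"  (len 4)
t=9: "0100"  (len 4)
t=10: "100"  (len 3)
t=11: "000"  (len 3)
t=12: "00"  (len 2)
t=13: "0"  (len 1)
t=14: (halted — word empty)

(empty)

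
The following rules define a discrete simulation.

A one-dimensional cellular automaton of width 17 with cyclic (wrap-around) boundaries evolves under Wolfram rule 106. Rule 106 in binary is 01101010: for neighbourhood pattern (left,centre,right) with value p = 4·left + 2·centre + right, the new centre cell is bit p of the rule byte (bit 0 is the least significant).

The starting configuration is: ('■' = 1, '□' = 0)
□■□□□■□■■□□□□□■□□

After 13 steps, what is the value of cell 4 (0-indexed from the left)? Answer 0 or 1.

step 0: □■□□□■□■■□□□□□■□□
step 1: ■□□□■□■■■□□□□■□□□
step 2: □□□■□■■□■□□□■□□□■
step 3: □□■□■■■■□□□■□□□■□
step 4: □■□■■□□■□□■□□□■□□
step 5: ■□■■■□■□□■□□□■□□□
step 6: □■■□■■□□■□□□■□□□■
step 7: ■■■■■■□■□□□■□□□■□
step 8: ■□□□□■■□□□■□□□■□■
step 9: ■□□□■■■□□■□□□■□■■
step 10: ■□□■■□■□■□□□■□■■□
step 11: □□■■■■□■□□□■□■■■■
step 12: □■■□□■■□□□■□■■□□■
step 13: ■■■□■■■□□■□■■■□■□

1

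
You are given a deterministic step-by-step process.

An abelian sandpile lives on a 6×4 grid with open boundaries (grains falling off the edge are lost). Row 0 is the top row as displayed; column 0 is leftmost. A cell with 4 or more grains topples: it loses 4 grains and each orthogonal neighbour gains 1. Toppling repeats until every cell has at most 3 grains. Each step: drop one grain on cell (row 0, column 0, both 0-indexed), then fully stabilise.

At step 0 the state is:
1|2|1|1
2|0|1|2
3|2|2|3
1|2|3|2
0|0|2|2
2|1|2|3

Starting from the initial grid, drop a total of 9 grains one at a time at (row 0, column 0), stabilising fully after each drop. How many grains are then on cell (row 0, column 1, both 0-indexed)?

1

step 0: 1|2|1|1
2|0|1|2
3|2|2|3
1|2|3|2
0|0|2|2
2|1|2|3
step 1: 2|2|1|1
2|0|1|2
3|2|2|3
1|2|3|2
0|0|2|2
2|1|2|3
step 2: 3|2|1|1
2|0|1|2
3|2|2|3
1|2|3|2
0|0|2|2
2|1|2|3
step 3: 0|3|1|1
3|0|1|2
3|2|2|3
1|2|3|2
0|0|2|2
2|1|2|3
step 4: 1|3|1|1
3|0|1|2
3|2|2|3
1|2|3|2
0|0|2|2
2|1|2|3
step 5: 2|3|1|1
3|0|1|2
3|2|2|3
1|2|3|2
0|0|2|2
2|1|2|3
step 6: 3|3|1|1
3|0|1|2
3|2|2|3
1|2|3|2
0|0|2|2
2|1|2|3
step 7: 2|0|2|1
1|2|1|2
0|3|2|3
2|2|3|2
0|0|2|2
2|1|2|3
step 8: 3|0|2|1
1|2|1|2
0|3|2|3
2|2|3|2
0|0|2|2
2|1|2|3
step 9: 0|1|2|1
2|2|1|2
0|3|2|3
2|2|3|2
0|0|2|2
2|1|2|3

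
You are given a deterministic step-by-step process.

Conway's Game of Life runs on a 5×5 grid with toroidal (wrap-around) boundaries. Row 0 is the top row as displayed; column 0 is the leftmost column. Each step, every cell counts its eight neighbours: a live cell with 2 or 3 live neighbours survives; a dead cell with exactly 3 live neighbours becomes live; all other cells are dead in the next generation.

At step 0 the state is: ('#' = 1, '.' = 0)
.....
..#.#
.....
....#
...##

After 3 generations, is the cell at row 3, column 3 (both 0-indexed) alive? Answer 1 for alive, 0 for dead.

[0] .....
..#.#
.....
....#
...##
[1] ....#
.....
...#.
...##
...##
[2] ...##
.....
...##
..#..
#....
[3] ....#
.....
...#.
...##
...##

1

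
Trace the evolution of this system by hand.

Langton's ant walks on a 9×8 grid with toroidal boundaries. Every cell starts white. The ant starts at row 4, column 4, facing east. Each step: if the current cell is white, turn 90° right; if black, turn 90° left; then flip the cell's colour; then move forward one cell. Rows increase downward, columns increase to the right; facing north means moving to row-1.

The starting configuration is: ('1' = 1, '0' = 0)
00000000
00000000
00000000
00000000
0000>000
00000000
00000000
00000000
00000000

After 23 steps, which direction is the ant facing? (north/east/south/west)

south

step 0: 00000000
00000000
00000000
00000000
0000>000
00000000
00000000
00000000
00000000
step 1: 00000000
00000000
00000000
00000000
00001000
0000v000
00000000
00000000
00000000
step 2: 00000000
00000000
00000000
00000000
00001000
000<1000
00000000
00000000
00000000
step 3: 00000000
00000000
00000000
00000000
000^1000
00011000
00000000
00000000
00000000
step 4: 00000000
00000000
00000000
00000000
0001>000
00011000
00000000
00000000
00000000
step 5: 00000000
00000000
00000000
0000^000
00010000
00011000
00000000
00000000
00000000
step 6: 00000000
00000000
00000000
00001>00
00010000
00011000
00000000
00000000
00000000
step 7: 00000000
00000000
00000000
00001100
00010v00
00011000
00000000
00000000
00000000
step 8: 00000000
00000000
00000000
00001100
0001<100
00011000
00000000
00000000
00000000
step 9: 00000000
00000000
00000000
0000^100
00011100
00011000
00000000
00000000
00000000
step 10: 00000000
00000000
00000000
000<0100
00011100
00011000
00000000
00000000
00000000
step 11: 00000000
00000000
000^0000
00010100
00011100
00011000
00000000
00000000
00000000
step 12: 00000000
00000000
0001>000
00010100
00011100
00011000
00000000
00000000
00000000
step 13: 00000000
00000000
00011000
0001v100
00011100
00011000
00000000
00000000
00000000
step 14: 00000000
00000000
00011000
000<1100
00011100
00011000
00000000
00000000
00000000
step 15: 00000000
00000000
00011000
00001100
000v1100
00011000
00000000
00000000
00000000
step 16: 00000000
00000000
00011000
00001100
0000>100
00011000
00000000
00000000
00000000
step 17: 00000000
00000000
00011000
0000^100
00000100
00011000
00000000
00000000
00000000
step 18: 00000000
00000000
00011000
000<0100
00000100
00011000
00000000
00000000
00000000
step 19: 00000000
00000000
000^1000
00010100
00000100
00011000
00000000
00000000
00000000
step 20: 00000000
00000000
00<01000
00010100
00000100
00011000
00000000
00000000
00000000
step 21: 00000000
00^00000
00101000
00010100
00000100
00011000
00000000
00000000
00000000
step 22: 00000000
001>0000
00101000
00010100
00000100
00011000
00000000
00000000
00000000
step 23: 00000000
00110000
001v1000
00010100
00000100
00011000
00000000
00000000
00000000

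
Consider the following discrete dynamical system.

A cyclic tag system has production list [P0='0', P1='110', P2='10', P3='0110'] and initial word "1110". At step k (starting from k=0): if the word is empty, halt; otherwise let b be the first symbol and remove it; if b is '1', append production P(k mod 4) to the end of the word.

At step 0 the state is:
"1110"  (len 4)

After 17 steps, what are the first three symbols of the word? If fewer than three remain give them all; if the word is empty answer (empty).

001

[0] "1110"  (len 4)
[1] "1100"  (len 4)
[2] "100110"  (len 6)
[3] "0011010"  (len 7)
[4] "011010"  (len 6)
[5] "11010"  (len 5)
[6] "1010110"  (len 7)
[7] "01011010"  (len 8)
[8] "1011010"  (len 7)
[9] "0110100"  (len 7)
[10] "110100"  (len 6)
[11] "1010010"  (len 7)
[12] "0100100110"  (len 10)
[13] "100100110"  (len 9)
[14] "00100110110"  (len 11)
[15] "0100110110"  (len 10)
[16] "100110110"  (len 9)
[17] "001101100"  (len 9)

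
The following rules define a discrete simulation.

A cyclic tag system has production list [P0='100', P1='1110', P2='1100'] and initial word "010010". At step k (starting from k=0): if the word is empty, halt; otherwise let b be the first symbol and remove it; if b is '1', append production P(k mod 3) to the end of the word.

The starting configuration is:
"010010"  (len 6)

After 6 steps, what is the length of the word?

8

gen 0: "010010"  (len 6)
gen 1: "10010"  (len 5)
gen 2: "00101110"  (len 8)
gen 3: "0101110"  (len 7)
gen 4: "101110"  (len 6)
gen 5: "011101110"  (len 9)
gen 6: "11101110"  (len 8)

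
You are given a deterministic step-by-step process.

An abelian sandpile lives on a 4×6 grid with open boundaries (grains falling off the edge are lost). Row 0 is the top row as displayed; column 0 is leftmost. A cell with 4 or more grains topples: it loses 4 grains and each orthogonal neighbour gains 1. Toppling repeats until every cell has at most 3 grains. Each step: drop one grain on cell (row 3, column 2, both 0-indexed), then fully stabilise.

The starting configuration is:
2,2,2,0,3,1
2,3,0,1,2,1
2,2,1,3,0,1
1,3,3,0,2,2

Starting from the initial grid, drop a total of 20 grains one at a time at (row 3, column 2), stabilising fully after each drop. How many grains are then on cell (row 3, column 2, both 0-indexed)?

1

t=0: 2,2,2,0,3,1
2,3,0,1,2,1
2,2,1,3,0,1
1,3,3,0,2,2
t=1: 2,2,2,0,3,1
2,3,0,1,2,1
2,3,2,3,0,1
2,0,1,1,2,2
t=2: 2,2,2,0,3,1
2,3,0,1,2,1
2,3,2,3,0,1
2,0,2,1,2,2
t=3: 2,2,2,0,3,1
2,3,0,1,2,1
2,3,2,3,0,1
2,0,3,1,2,2
t=4: 2,2,2,0,3,1
2,3,0,1,2,1
2,3,3,3,0,1
2,1,0,2,2,2
t=5: 2,2,2,0,3,1
2,3,0,1,2,1
2,3,3,3,0,1
2,1,1,2,2,2
t=6: 2,2,2,0,3,1
2,3,0,1,2,1
2,3,3,3,0,1
2,1,2,2,2,2
t=7: 2,2,2,0,3,1
2,3,0,1,2,1
2,3,3,3,0,1
2,1,3,2,2,2
t=8: 2,3,2,0,3,1
3,0,2,2,2,1
3,1,2,1,1,1
2,3,2,0,3,2
t=9: 2,3,2,0,3,1
3,0,2,2,2,1
3,1,2,1,1,1
2,3,3,0,3,2
t=10: 2,3,2,0,3,1
3,0,2,2,2,1
3,2,3,1,1,1
3,0,1,1,3,2
t=11: 2,3,2,0,3,1
3,0,2,2,2,1
3,2,3,1,1,1
3,0,2,1,3,2
t=12: 2,3,2,0,3,1
3,0,2,2,2,1
3,2,3,1,1,1
3,0,3,1,3,2
t=13: 2,3,2,0,3,1
3,0,3,2,2,1
3,3,0,2,1,1
3,1,1,2,3,2
t=14: 2,3,2,0,3,1
3,0,3,2,2,1
3,3,0,2,1,1
3,1,2,2,3,2
t=15: 2,3,2,0,3,1
3,0,3,2,2,1
3,3,0,2,1,1
3,1,3,2,3,2
t=16: 2,3,2,0,3,1
3,0,3,2,2,1
3,3,1,2,1,1
3,2,0,3,3,2
t=17: 2,3,2,0,3,1
3,0,3,2,2,1
3,3,1,2,1,1
3,2,1,3,3,2
t=18: 2,3,2,0,3,1
3,0,3,2,2,1
3,3,1,2,1,1
3,2,2,3,3,2
t=19: 2,3,2,0,3,1
3,0,3,2,2,1
3,3,1,2,1,1
3,2,3,3,3,2
t=20: 2,3,2,0,3,1
3,0,3,2,2,1
3,3,2,3,2,1
3,3,1,1,0,3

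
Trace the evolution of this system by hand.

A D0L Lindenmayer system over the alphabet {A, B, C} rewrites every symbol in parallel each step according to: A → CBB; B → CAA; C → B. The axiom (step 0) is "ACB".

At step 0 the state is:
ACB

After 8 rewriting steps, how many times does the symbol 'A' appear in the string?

1114

step 0: ACB
step 1: CBBBCAA
step 2: BCAACAACAABCBBCBB
step 3: CAABCBBCBBBCBBCBBBCBBCBBCAABCAACAABCAACAA
step 4: BCBBCBBCAABCAACAABCAACAACAABCAACAABCAACAACAABCAACAABCAACAABCBBCBBCAABCBBCBBBCBBCBBCAABCBBCBBBCBBCBB
step 5: CAABCAACAABCAACAABCBBCBBCAABCBBCBBBCBBCBBCAABCBBCBBBCBBCBB…CAABCAACAABCAACAABCBBCBBCAABCAACAABCAACAACAABCAACAABCAACAA  (len 239)
step 6: BCBBCBBCAABCBBCBBBCBBCBBCAABCBBCBBBCBBCBBCAABCAACAABCAACAA…CAABCBBCBBBCBBCBBBCBBCBBCAABCBBCBBBCBBCBBCAABCBBCBBBCBBCBB  (len 577)
step 7: CAABCAACAABCAACAABCBBCBBCAABCAACAABCAACAACAABCAACAABCAACAA…CAABCAACAABCAACAABCBBCBBCAABCAACAABCAACAACAABCAACAABCAACAA  (len 1393)
step 8: BCBBCBBCAABCBBCBBBCBBCBBCAABCBBCBBBCBBCBBCAABCAACAABCAACAA…CAABCBBCBBBCBBCBBBCBBCBBCAABCBBCBBBCBBCBBCAABCBBCBBBCBBCBB  (len 3363)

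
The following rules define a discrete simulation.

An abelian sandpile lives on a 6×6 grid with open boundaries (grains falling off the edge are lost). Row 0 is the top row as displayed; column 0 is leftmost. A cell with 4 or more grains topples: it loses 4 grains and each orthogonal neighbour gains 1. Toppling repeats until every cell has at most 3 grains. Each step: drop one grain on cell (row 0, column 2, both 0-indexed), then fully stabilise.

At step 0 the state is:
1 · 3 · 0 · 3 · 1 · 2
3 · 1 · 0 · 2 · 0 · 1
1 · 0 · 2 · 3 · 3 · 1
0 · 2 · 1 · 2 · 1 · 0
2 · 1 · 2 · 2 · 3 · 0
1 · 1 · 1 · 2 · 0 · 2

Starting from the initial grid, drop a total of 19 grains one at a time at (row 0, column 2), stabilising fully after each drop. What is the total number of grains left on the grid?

[0] 1 · 3 · 0 · 3 · 1 · 2
3 · 1 · 0 · 2 · 0 · 1
1 · 0 · 2 · 3 · 3 · 1
0 · 2 · 1 · 2 · 1 · 0
2 · 1 · 2 · 2 · 3 · 0
1 · 1 · 1 · 2 · 0 · 2
[1] 1 · 3 · 1 · 3 · 1 · 2
3 · 1 · 0 · 2 · 0 · 1
1 · 0 · 2 · 3 · 3 · 1
0 · 2 · 1 · 2 · 1 · 0
2 · 1 · 2 · 2 · 3 · 0
1 · 1 · 1 · 2 · 0 · 2
[2] 1 · 3 · 2 · 3 · 1 · 2
3 · 1 · 0 · 2 · 0 · 1
1 · 0 · 2 · 3 · 3 · 1
0 · 2 · 1 · 2 · 1 · 0
2 · 1 · 2 · 2 · 3 · 0
1 · 1 · 1 · 2 · 0 · 2
[3] 1 · 3 · 3 · 3 · 1 · 2
3 · 1 · 0 · 2 · 0 · 1
1 · 0 · 2 · 3 · 3 · 1
0 · 2 · 1 · 2 · 1 · 0
2 · 1 · 2 · 2 · 3 · 0
1 · 1 · 1 · 2 · 0 · 2
[4] 2 · 0 · 2 · 0 · 2 · 2
3 · 2 · 1 · 3 · 0 · 1
1 · 0 · 2 · 3 · 3 · 1
0 · 2 · 1 · 2 · 1 · 0
2 · 1 · 2 · 2 · 3 · 0
1 · 1 · 1 · 2 · 0 · 2
[5] 2 · 0 · 3 · 0 · 2 · 2
3 · 2 · 1 · 3 · 0 · 1
1 · 0 · 2 · 3 · 3 · 1
0 · 2 · 1 · 2 · 1 · 0
2 · 1 · 2 · 2 · 3 · 0
1 · 1 · 1 · 2 · 0 · 2
[6] 2 · 1 · 0 · 1 · 2 · 2
3 · 2 · 2 · 3 · 0 · 1
1 · 0 · 2 · 3 · 3 · 1
0 · 2 · 1 · 2 · 1 · 0
2 · 1 · 2 · 2 · 3 · 0
1 · 1 · 1 · 2 · 0 · 2
[7] 2 · 1 · 1 · 1 · 2 · 2
3 · 2 · 2 · 3 · 0 · 1
1 · 0 · 2 · 3 · 3 · 1
0 · 2 · 1 · 2 · 1 · 0
2 · 1 · 2 · 2 · 3 · 0
1 · 1 · 1 · 2 · 0 · 2
[8] 2 · 1 · 2 · 1 · 2 · 2
3 · 2 · 2 · 3 · 0 · 1
1 · 0 · 2 · 3 · 3 · 1
0 · 2 · 1 · 2 · 1 · 0
2 · 1 · 2 · 2 · 3 · 0
1 · 1 · 1 · 2 · 0 · 2
[9] 2 · 1 · 3 · 1 · 2 · 2
3 · 2 · 2 · 3 · 0 · 1
1 · 0 · 2 · 3 · 3 · 1
0 · 2 · 1 · 2 · 1 · 0
2 · 1 · 2 · 2 · 3 · 0
1 · 1 · 1 · 2 · 0 · 2
[10] 2 · 2 · 0 · 2 · 2 · 2
3 · 2 · 3 · 3 · 0 · 1
1 · 0 · 2 · 3 · 3 · 1
0 · 2 · 1 · 2 · 1 · 0
2 · 1 · 2 · 2 · 3 · 0
1 · 1 · 1 · 2 · 0 · 2
[11] 2 · 2 · 1 · 2 · 2 · 2
3 · 2 · 3 · 3 · 0 · 1
1 · 0 · 2 · 3 · 3 · 1
0 · 2 · 1 · 2 · 1 · 0
2 · 1 · 2 · 2 · 3 · 0
1 · 1 · 1 · 2 · 0 · 2
[12] 2 · 2 · 2 · 2 · 2 · 2
3 · 2 · 3 · 3 · 0 · 1
1 · 0 · 2 · 3 · 3 · 1
0 · 2 · 1 · 2 · 1 · 0
2 · 1 · 2 · 2 · 3 · 0
1 · 1 · 1 · 2 · 0 · 2
[13] 2 · 2 · 3 · 2 · 2 · 2
3 · 2 · 3 · 3 · 0 · 1
1 · 0 · 2 · 3 · 3 · 1
0 · 2 · 1 · 2 · 1 · 0
2 · 1 · 2 · 2 · 3 · 0
1 · 1 · 1 · 2 · 0 · 2
[14] 2 · 3 · 2 · 0 · 3 · 2
3 · 3 · 2 · 2 · 2 · 1
1 · 1 · 0 · 2 · 0 · 2
0 · 2 · 2 · 3 · 2 · 0
2 · 1 · 2 · 2 · 3 · 0
1 · 1 · 1 · 2 · 0 · 2
[15] 2 · 3 · 3 · 0 · 3 · 2
3 · 3 · 2 · 2 · 2 · 1
1 · 1 · 0 · 2 · 0 · 2
0 · 2 · 2 · 3 · 2 · 0
2 · 1 · 2 · 2 · 3 · 0
1 · 1 · 1 · 2 · 0 · 2
[16] 0 · 2 · 2 · 1 · 3 · 2
1 · 2 · 0 · 3 · 2 · 1
2 · 2 · 1 · 2 · 0 · 2
0 · 2 · 2 · 3 · 2 · 0
2 · 1 · 2 · 2 · 3 · 0
1 · 1 · 1 · 2 · 0 · 2
[17] 0 · 2 · 3 · 1 · 3 · 2
1 · 2 · 0 · 3 · 2 · 1
2 · 2 · 1 · 2 · 0 · 2
0 · 2 · 2 · 3 · 2 · 0
2 · 1 · 2 · 2 · 3 · 0
1 · 1 · 1 · 2 · 0 · 2
[18] 0 · 3 · 0 · 2 · 3 · 2
1 · 2 · 1 · 3 · 2 · 1
2 · 2 · 1 · 2 · 0 · 2
0 · 2 · 2 · 3 · 2 · 0
2 · 1 · 2 · 2 · 3 · 0
1 · 1 · 1 · 2 · 0 · 2
[19] 0 · 3 · 1 · 2 · 3 · 2
1 · 2 · 1 · 3 · 2 · 1
2 · 2 · 1 · 2 · 0 · 2
0 · 2 · 2 · 3 · 2 · 0
2 · 1 · 2 · 2 · 3 · 0
1 · 1 · 1 · 2 · 0 · 2

56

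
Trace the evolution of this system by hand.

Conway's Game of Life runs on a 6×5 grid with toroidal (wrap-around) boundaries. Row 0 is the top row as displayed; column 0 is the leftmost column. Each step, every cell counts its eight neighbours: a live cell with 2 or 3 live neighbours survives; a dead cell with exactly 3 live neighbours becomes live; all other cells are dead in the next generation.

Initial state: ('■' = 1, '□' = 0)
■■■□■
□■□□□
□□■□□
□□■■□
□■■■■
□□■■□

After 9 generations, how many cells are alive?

3

t=0: ■■■□■
□■□□□
□□■□□
□□■■□
□■■■■
□□■■□
t=1: ■□□□■
□□□■□
□■■■□
□□□□■
□■□□■
□□□□□
t=2: □□□□■
■■□■□
□□■■■
□■□□■
■□□□□
□□□□■
t=3: □□□■■
■■□□□
□□□□□
□■■□■
■□□□■
■□□□■
t=4: □■□■□
■□□□■
□□■□□
□■□■■
□□□□□
□□□□□
t=5: ■□□□■
■■■■■
□■■□□
□□■■□
□□□□□
□□□□□
t=6: □□■□□
□□□□□
□□□□□
□■■■□
□□□□□
□□□□□
t=7: □□□□□
□□□□□
□□■□□
□□■□□
□□■□□
□□□□□
t=8: □□□□□
□□□□□
□□□□□
□■■■□
□□□□□
□□□□□
t=9: □□□□□
□□□□□
□□■□□
□□■□□
□□■□□
□□□□□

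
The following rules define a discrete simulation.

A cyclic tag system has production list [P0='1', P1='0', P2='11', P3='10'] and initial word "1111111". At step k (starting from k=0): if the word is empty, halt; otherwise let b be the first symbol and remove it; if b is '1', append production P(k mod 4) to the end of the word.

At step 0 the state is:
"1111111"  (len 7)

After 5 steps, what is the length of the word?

t=0: "1111111"  (len 7)
t=1: "1111111"  (len 7)
t=2: "1111110"  (len 7)
t=3: "11111011"  (len 8)
t=4: "111101110"  (len 9)
t=5: "111011101"  (len 9)

9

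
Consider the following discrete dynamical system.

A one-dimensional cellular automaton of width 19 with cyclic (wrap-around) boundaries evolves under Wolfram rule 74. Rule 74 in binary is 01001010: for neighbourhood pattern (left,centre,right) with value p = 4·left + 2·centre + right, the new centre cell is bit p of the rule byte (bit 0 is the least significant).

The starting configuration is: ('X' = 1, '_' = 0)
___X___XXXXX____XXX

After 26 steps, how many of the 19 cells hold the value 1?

gen 0: ___X___XXXXX____XXX
gen 1: __X___XX___X___XX_X
gen 2: _X___XXX__X___XXX__
gen 3: X___XX_X_X___XX_X__
gen 4: ___XXX______XXX___X
gen 5: __XX_X_____XX_X__X_
gen 6: _XXX______XXX___X__
gen 7: XX_X_____XX_X__X___
gen 8: XX______XXX___X___X
gen 9: _X_____XX_X__X___XX
gen 10: ______XXX___X___XXX
gen 11: _____XX_X__X___XX_X
gen 12: ____XXX___X___XXX__
gen 13: ___XX_X__X___XX_X__
gen 14: __XXX___X___XXX____
gen 15: _XX_X__X___XX_X____
gen 16: XXX___X___XXX______
gen 17: X_X__X___XX_X_____X
gen 18: X___X___XXX______XX
gen 19: X__X___XX_X_____XX_
gen 20: __X___XXX______XXX_
gen 21: _X___XX_X_____XX_X_
gen 22: X___XXX______XXX___
gen 23: ___XX_X_____XX_X__X
gen 24: __XXX______XXX___X_
gen 25: _XX_X_____XX_X__X__
gen 26: XXX______XXX___X___

7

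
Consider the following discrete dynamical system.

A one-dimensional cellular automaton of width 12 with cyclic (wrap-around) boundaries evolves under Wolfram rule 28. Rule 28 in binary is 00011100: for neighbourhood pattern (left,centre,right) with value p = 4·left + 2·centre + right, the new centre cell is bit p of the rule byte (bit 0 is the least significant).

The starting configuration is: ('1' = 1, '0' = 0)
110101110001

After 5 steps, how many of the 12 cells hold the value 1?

5

[0] 110101110001
[1] 000101001001
[2] 100101101101
[3] 010101001001
[4] 010101101101
[5] 010101001001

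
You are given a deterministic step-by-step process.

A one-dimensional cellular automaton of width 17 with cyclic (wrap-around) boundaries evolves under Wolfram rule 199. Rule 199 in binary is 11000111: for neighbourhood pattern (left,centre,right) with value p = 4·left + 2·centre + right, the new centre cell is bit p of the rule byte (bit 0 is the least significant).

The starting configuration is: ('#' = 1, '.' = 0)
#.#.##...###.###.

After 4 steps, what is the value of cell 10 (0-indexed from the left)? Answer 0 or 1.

0

0) #.#.##...###.###.
1) #.#..#.##.##..##.
2) #.#.##..#..#.#.#.
3) #.#..#.##.##.#.#.
4) #.#.##..#..#.#.#.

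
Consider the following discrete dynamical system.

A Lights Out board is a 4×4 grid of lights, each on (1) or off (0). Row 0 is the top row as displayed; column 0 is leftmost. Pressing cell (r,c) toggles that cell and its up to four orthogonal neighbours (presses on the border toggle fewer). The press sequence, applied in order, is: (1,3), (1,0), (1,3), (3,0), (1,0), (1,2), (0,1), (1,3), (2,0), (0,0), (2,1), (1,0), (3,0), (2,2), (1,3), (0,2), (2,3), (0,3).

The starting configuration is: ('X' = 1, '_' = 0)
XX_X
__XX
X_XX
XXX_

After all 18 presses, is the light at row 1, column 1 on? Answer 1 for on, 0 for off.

0

step 0: XX_X
__XX
X_XX
XXX_
step 1: XX__
____
X_X_
XXX_
step 2: _X__
XX__
__X_
XXX_
step 3: _X_X
XXXX
__XX
XXX_
step 4: _X_X
XXXX
X_XX
__X_
step 5: XX_X
__XX
__XX
__X_
step 6: XXXX
_X__
___X
__X_
step 7: ___X
____
___X
__X_
step 8: ____
__XX
____
__X_
step 9: ____
X_XX
XX__
X_X_
step 10: XX__
__XX
XX__
X_X_
step 11: XX__
_XXX
__X_
XXX_
step 12: _X__
X_XX
X_X_
XXX_
step 13: _X__
X_XX
__X_
__X_
step 14: _X__
X__X
_X_X
____
step 15: _X_X
X_X_
_X__
____
step 16: __X_
X___
_X__
____
step 17: __X_
X__X
_XXX
___X
step 18: ___X
X___
_XXX
___X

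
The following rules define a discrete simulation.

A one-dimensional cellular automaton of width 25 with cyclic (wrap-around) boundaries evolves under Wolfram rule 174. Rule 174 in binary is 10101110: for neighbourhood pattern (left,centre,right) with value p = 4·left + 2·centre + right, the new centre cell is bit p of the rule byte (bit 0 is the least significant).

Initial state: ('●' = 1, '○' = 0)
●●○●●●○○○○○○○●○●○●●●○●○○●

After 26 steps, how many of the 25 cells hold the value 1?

15

0) ●●○●●●○○○○○○○●○●○●●●○●○○●
1) ●○●●●○○○○○○○●●●●●●●○●●○●●
2) ○●●●○○○○○○○●●●●●●●○●●○●●●
3) ●●●○○○○○○○●●●●●●●○●●○●●●○
4) ●●○○○○○○○●●●●●●●○●●○●●●○●
5) ●○○○○○○○●●●●●●●○●●○●●●○●●
6) ○○○○○○○●●●●●●●○●●○●●●○●●●
7) ○○○○○○●●●●●●●○●●○●●●○●●●○
8) ○○○○○●●●●●●●○●●○●●●○●●●○○
9) ○○○○●●●●●●●○●●○●●●○●●●○○○
10) ○○○●●●●●●●○●●○●●●○●●●○○○○
11) ○○●●●●●●●○●●○●●●○●●●○○○○○
12) ○●●●●●●●○●●○●●●○●●●○○○○○○
13) ●●●●●●●○●●○●●●○●●●○○○○○○○
14) ●●●●●●○●●○●●●○●●●○○○○○○○●
15) ●●●●●○●●○●●●○●●●○○○○○○○●●
16) ●●●●○●●○●●●○●●●○○○○○○○●●●
17) ●●●○●●○●●●○●●●○○○○○○○●●●●
18) ●●○●●○●●●○●●●○○○○○○○●●●●●
19) ●○●●○●●●○●●●○○○○○○○●●●●●●
20) ○●●○●●●○●●●○○○○○○○●●●●●●●
21) ●●○●●●○●●●○○○○○○○●●●●●●●○
22) ●○●●●○●●●○○○○○○○●●●●●●●○●
23) ○●●●○●●●○○○○○○○●●●●●●●○●●
24) ●●●○●●●○○○○○○○●●●●●●●○●●○
25) ●●○●●●○○○○○○○●●●●●●●○●●○●
26) ●○●●●○○○○○○○●●●●●●●○●●○●●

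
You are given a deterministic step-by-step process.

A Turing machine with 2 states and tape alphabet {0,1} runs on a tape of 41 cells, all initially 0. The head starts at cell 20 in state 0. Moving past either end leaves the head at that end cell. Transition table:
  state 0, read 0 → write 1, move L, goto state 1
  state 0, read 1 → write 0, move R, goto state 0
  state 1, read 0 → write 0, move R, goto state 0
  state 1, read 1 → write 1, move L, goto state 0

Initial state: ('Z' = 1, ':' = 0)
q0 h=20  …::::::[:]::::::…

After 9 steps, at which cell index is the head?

step 0: q0 h=20  …::::::[:]::::::…
step 1: q1 h=19  …::::::[:]Z:::::…
step 2: q0 h=20  …::::::[Z]::::::…
step 3: q0 h=21  …::::::[:]::::::…
step 4: q1 h=20  …::::::[:]Z:::::…
step 5: q0 h=21  …::::::[Z]::::::…
step 6: q0 h=22  …::::::[:]::::::…
step 7: q1 h=21  …::::::[:]Z:::::…
step 8: q0 h=22  …::::::[Z]::::::…
step 9: q0 h=23  …::::::[:]::::::…

23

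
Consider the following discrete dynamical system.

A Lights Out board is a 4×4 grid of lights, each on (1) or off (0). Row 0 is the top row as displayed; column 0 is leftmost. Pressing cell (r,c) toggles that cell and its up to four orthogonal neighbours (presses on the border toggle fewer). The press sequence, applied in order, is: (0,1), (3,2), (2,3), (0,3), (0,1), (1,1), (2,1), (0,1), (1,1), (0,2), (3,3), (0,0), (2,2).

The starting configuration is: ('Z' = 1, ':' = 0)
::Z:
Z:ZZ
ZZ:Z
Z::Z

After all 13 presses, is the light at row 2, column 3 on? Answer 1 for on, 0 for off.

0

[0] ::Z:
Z:ZZ
ZZ:Z
Z::Z
[1] ZZ::
ZZZZ
ZZ:Z
Z::Z
[2] ZZ::
ZZZZ
ZZZZ
ZZZ:
[3] ZZ::
ZZZ:
ZZ::
ZZZZ
[4] ZZZZ
ZZZZ
ZZ::
ZZZZ
[5] :::Z
Z:ZZ
ZZ::
ZZZZ
[6] :Z:Z
:Z:Z
Z:::
ZZZZ
[7] :Z:Z
:::Z
:ZZ:
Z:ZZ
[8] Z:ZZ
:Z:Z
:ZZ:
Z:ZZ
[9] ZZZZ
Z:ZZ
::Z:
Z:ZZ
[10] Z:::
Z::Z
::Z:
Z:ZZ
[11] Z:::
Z::Z
::ZZ
Z:::
[12] :Z::
:::Z
::ZZ
Z:::
[13] :Z::
::ZZ
:Z::
Z:Z:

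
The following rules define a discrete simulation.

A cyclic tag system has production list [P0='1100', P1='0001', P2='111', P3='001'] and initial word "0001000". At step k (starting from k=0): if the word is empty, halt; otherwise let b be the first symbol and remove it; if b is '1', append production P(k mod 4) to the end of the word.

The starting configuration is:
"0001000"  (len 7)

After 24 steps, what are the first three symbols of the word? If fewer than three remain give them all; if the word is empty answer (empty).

gen 0: "0001000"  (len 7)
gen 1: "001000"  (len 6)
gen 2: "01000"  (len 5)
gen 3: "1000"  (len 4)
gen 4: "000001"  (len 6)
gen 5: "00001"  (len 5)
gen 6: "0001"  (len 4)
gen 7: "001"  (len 3)
gen 8: "01"  (len 2)
gen 9: "1"  (len 1)
gen 10: "0001"  (len 4)
gen 11: "001"  (len 3)
gen 12: "01"  (len 2)
gen 13: "1"  (len 1)
gen 14: "0001"  (len 4)
gen 15: "001"  (len 3)
gen 16: "01"  (len 2)
gen 17: "1"  (len 1)
gen 18: "0001"  (len 4)
gen 19: "001"  (len 3)
gen 20: "01"  (len 2)
gen 21: "1"  (len 1)
gen 22: "0001"  (len 4)
gen 23: "001"  (len 3)
gen 24: "01"  (len 2)

01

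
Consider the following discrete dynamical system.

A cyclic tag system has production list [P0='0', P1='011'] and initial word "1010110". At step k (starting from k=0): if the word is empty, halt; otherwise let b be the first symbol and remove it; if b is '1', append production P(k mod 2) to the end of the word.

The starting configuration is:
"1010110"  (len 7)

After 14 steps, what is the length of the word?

3

[0] "1010110"  (len 7)
[1] "0101100"  (len 7)
[2] "101100"  (len 6)
[3] "011000"  (len 6)
[4] "11000"  (len 5)
[5] "10000"  (len 5)
[6] "0000011"  (len 7)
[7] "000011"  (len 6)
[8] "00011"  (len 5)
[9] "0011"  (len 4)
[10] "011"  (len 3)
[11] "11"  (len 2)
[12] "1011"  (len 4)
[13] "0110"  (len 4)
[14] "110"  (len 3)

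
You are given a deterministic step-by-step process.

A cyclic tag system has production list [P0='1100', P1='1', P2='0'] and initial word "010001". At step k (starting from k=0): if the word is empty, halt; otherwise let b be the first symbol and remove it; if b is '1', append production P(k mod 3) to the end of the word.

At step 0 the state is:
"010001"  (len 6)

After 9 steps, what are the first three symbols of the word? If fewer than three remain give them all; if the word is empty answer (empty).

t=0: "010001"  (len 6)
t=1: "10001"  (len 5)
t=2: "00011"  (len 5)
t=3: "0011"  (len 4)
t=4: "011"  (len 3)
t=5: "11"  (len 2)
t=6: "10"  (len 2)
t=7: "01100"  (len 5)
t=8: "1100"  (len 4)
t=9: "1000"  (len 4)

100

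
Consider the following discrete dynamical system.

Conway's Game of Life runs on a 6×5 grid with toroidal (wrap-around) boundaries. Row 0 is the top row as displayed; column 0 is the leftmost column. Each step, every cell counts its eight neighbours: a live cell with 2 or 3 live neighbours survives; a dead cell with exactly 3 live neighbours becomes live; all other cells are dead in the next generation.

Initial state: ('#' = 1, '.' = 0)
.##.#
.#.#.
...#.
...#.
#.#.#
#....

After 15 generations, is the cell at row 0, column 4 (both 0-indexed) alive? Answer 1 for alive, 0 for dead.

step 0: .##.#
.#.#.
...#.
...#.
#.#.#
#....
step 1: .####
##.##
...##
..##.
##.##
..#..
step 2: .....
.#...
.#...
.#...
##..#
.....
step 3: .....
.....
###..
.##..
##...
#....
step 4: .....
.#...
#.#..
.....
#.#..
##...
step 5: ##...
.#...
.#...
.....
#....
##...
step 6: ..#..
.##..
.....
.....
##...
....#
step 7: .###.
.##..
.....
.....
#....
##...
step 8: ...#.
.#.#.
.....
.....
##...
#...#
step 9: #.##.
..#..
.....
.....
##..#
##..#
step 10: #.##.
.###.
.....
#....
.#..#
.....
step 11: ...##
.#.##
.##..
#....
#....
#####
step 12: .....
.#..#
.####
#....
..##.
.##..
step 13: ###..
.#..#
.####
#....
..##.
.###.
step 14: ....#
....#
.####
#....
...##
#...#
step 15: ...##
..#.#
.####
##...
...#.
#....

1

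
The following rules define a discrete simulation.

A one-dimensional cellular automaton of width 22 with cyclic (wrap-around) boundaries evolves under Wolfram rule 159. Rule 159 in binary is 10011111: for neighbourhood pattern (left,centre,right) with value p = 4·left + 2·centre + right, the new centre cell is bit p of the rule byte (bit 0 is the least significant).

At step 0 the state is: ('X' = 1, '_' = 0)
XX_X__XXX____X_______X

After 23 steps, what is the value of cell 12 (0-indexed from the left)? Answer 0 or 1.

1

t=0: XX_X__XXX____X_______X
t=1: X__XXXXX_XXXXXXXXXXXXX
t=2: _XXXXXX__XXXXXXXXXXXXX
t=3: _XXXXX_XXXXXXXXXXXXXX_
t=4: XXXXX__XXXXXXXXXXXXX_X
t=5: XXXX_XXXXXXXXXXXXXX__X
t=6: XXX__XXXXXXXXXXXXX_XXX
t=7: XX_XXXXXXXXXXXXXX__XXX
t=8: X__XXXXXXXXXXXXX_XXXXX
t=9: _XXXXXXXXXXXXXX__XXXXX
t=10: _XXXXXXXXXXXXX_XXXXXX_
t=11: XXXXXXXXXXXXX__XXXXX_X
t=12: XXXXXXXXXXXX_XXXXXX__X
t=13: XXXXXXXXXXX__XXXXX_XXX
t=14: XXXXXXXXXX_XXXXXX__XXX
t=15: XXXXXXXXX__XXXXX_XXXXX
t=16: XXXXXXXX_XXXXXX__XXXXX
t=17: XXXXXXX__XXXXX_XXXXXXX
t=18: XXXXXX_XXXXXX__XXXXXXX
t=19: XXXXX__XXXXX_XXXXXXXXX
t=20: XXXX_XXXXXX__XXXXXXXXX
t=21: XXX__XXXXX_XXXXXXXXXXX
t=22: XX_XXXXXX__XXXXXXXXXXX
t=23: X__XXXXX_XXXXXXXXXXXXX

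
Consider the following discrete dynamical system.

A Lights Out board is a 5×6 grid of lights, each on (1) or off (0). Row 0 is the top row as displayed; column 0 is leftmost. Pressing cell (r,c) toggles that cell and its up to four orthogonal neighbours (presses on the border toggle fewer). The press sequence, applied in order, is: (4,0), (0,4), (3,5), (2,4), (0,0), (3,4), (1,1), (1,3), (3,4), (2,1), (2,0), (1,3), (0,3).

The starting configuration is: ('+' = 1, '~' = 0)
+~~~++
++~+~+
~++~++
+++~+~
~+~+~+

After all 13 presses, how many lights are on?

13

step 0: +~~~++
++~+~+
~++~++
+++~+~
~+~+~+
step 1: +~~~++
++~+~+
~++~++
~++~+~
+~~+~+
step 2: +~~+~~
++~+++
~++~++
~++~+~
+~~+~+
step 3: +~~+~~
++~+++
~++~+~
~++~~+
+~~+~~
step 4: +~~+~~
++~+~+
~+++~+
~++~++
+~~+~~
step 5: ~+~+~~
~+~+~+
~+++~+
~++~++
+~~+~~
step 6: ~+~+~~
~+~+~+
~+++++
~+++~~
+~~++~
step 7: ~~~+~~
+~++~+
~~++++
~+++~~
+~~++~
step 8: ~~~~~~
+~~~++
~~+~++
~+++~~
+~~++~
step 9: ~~~~~~
+~~~++
~~+~~+
~++~++
+~~+~~
step 10: ~~~~~~
++~~++
++~~~+
~~+~++
+~~+~~
step 11: ~~~~~~
~+~~++
~~~~~+
+~+~++
+~~+~~
step 12: ~~~+~~
~+++~+
~~~+~+
+~+~++
+~~+~~
step 13: ~~+~+~
~++~~+
~~~+~+
+~+~++
+~~+~~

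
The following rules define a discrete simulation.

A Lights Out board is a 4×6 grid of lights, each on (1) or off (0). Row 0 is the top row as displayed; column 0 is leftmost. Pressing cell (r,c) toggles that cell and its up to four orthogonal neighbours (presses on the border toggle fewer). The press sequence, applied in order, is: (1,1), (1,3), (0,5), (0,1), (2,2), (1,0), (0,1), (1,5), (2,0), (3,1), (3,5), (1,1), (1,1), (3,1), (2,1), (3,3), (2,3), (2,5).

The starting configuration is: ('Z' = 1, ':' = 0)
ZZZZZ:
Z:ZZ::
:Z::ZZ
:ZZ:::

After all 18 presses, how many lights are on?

10

gen 0: ZZZZZ:
Z:ZZ::
:Z::ZZ
:ZZ:::
gen 1: Z:ZZZ:
:Z:Z::
::::ZZ
:ZZ:::
gen 2: Z:Z:Z:
:ZZ:Z:
:::ZZZ
:ZZ:::
gen 3: Z:Z::Z
:ZZ:ZZ
:::ZZZ
:ZZ:::
gen 4: :Z:::Z
::Z:ZZ
:::ZZZ
:ZZ:::
gen 5: :Z:::Z
::::ZZ
:ZZ:ZZ
:Z::::
gen 6: ZZ:::Z
ZZ::ZZ
ZZZ:ZZ
:Z::::
gen 7: ::Z::Z
Z:::ZZ
ZZZ:ZZ
:Z::::
gen 8: ::Z:::
Z:::::
ZZZ:Z:
:Z::::
gen 9: ::Z:::
::::::
::Z:Z:
ZZ::::
gen 10: ::Z:::
::::::
:ZZ:Z:
::Z:::
gen 11: ::Z:::
::::::
:ZZ:ZZ
::Z:ZZ
gen 12: :ZZ:::
ZZZ:::
::Z:ZZ
::Z:ZZ
gen 13: ::Z:::
::::::
:ZZ:ZZ
::Z:ZZ
gen 14: ::Z:::
::::::
::Z:ZZ
ZZ::ZZ
gen 15: ::Z:::
:Z::::
ZZ::ZZ
Z:::ZZ
gen 16: ::Z:::
:Z::::
ZZ:ZZZ
Z:ZZ:Z
gen 17: ::Z:::
:Z:Z::
ZZZ::Z
Z:Z::Z
gen 18: ::Z:::
:Z:Z:Z
ZZZ:Z:
Z:Z:::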